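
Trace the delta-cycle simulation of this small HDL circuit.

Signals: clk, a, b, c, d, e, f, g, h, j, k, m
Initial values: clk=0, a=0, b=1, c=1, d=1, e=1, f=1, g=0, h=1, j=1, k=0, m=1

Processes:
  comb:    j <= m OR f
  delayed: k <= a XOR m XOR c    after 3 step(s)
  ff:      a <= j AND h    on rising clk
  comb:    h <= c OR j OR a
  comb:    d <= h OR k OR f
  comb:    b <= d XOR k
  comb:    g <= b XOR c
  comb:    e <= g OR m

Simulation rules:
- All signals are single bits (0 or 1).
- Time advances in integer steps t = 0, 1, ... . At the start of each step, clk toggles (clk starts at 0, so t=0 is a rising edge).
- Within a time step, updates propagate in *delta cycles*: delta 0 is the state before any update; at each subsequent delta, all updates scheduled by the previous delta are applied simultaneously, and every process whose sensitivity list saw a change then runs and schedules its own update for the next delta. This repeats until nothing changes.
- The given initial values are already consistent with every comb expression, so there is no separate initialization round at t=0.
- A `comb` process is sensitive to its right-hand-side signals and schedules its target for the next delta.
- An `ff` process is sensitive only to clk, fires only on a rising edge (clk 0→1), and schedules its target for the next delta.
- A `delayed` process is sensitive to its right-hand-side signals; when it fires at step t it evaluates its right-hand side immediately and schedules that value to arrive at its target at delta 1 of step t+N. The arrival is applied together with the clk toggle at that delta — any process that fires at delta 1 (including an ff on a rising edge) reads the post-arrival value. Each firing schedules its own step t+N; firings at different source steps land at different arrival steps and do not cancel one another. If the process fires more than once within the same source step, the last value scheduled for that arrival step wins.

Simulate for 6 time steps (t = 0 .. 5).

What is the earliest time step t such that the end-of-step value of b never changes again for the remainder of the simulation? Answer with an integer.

3

t=0 Δ0: b=1 k=0 clk=0 g=0 h=1 f=1 m=1 e=1 a=0 d=1 j=1 c=1
  Δ1: clk:0→1
  Δ2: a:0→1
  (2Δ to stable)
t=1 Δ0: b=1 k=0 clk=1 g=0 h=1 f=1 m=1 e=1 a=1 d=1 j=1 c=1
  Δ1: clk:1→0
  (1Δ to stable)
t=2 Δ0: b=1 k=0 clk=0 g=0 h=1 f=1 m=1 e=1 a=1 d=1 j=1 c=1
  Δ1: clk:0→1
  (1Δ to stable)
t=3 Δ0: b=1 k=0 clk=1 g=0 h=1 f=1 m=1 e=1 a=1 d=1 j=1 c=1
  Δ1: k:0→1, clk:1→0
  Δ2: b:1→0
  Δ3: g:0→1
  (3Δ to stable)
t=4 Δ0: b=0 k=1 clk=0 g=1 h=1 f=1 m=1 e=1 a=1 d=1 j=1 c=1
  Δ1: clk:0→1
  (1Δ to stable)
t=5 Δ0: b=0 k=1 clk=1 g=1 h=1 f=1 m=1 e=1 a=1 d=1 j=1 c=1
  Δ1: clk:1→0
  (1Δ to stable)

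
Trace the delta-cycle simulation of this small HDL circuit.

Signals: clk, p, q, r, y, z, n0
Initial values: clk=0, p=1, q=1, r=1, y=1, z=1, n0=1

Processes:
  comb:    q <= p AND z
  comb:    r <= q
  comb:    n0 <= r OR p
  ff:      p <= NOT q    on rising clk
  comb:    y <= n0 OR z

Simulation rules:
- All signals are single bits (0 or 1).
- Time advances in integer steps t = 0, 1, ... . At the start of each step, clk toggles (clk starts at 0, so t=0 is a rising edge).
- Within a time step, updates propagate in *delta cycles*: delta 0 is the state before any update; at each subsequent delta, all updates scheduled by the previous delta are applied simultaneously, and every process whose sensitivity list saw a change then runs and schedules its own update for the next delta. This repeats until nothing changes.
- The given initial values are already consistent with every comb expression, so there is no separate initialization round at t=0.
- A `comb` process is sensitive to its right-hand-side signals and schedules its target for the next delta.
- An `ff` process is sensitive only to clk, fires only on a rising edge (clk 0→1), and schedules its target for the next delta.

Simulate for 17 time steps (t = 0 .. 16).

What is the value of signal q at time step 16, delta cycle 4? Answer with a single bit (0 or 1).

0

t0.Δ0 z=1 y=1 r=1 clk=0 n0=1 p=1 q=1
t0.Δ1 z=1 y=1 r=1 clk=1 n0=1 p=1 q=1
t0.Δ2 z=1 y=1 r=1 clk=1 n0=1 p=0 q=1
t0.Δ3 z=1 y=1 r=1 clk=1 n0=1 p=0 q=0
t0.Δ4 z=1 y=1 r=0 clk=1 n0=1 p=0 q=0
t0.Δ5 z=1 y=1 r=0 clk=1 n0=0 p=0 q=0
t1.Δ0 z=1 y=1 r=0 clk=1 n0=0 p=0 q=0
t1.Δ1 z=1 y=1 r=0 clk=0 n0=0 p=0 q=0
t2.Δ0 z=1 y=1 r=0 clk=0 n0=0 p=0 q=0
t2.Δ1 z=1 y=1 r=0 clk=1 n0=0 p=0 q=0
t2.Δ2 z=1 y=1 r=0 clk=1 n0=0 p=1 q=0
t2.Δ3 z=1 y=1 r=0 clk=1 n0=1 p=1 q=1
t2.Δ4 z=1 y=1 r=1 clk=1 n0=1 p=1 q=1
t3.Δ0 z=1 y=1 r=1 clk=1 n0=1 p=1 q=1
t3.Δ1 z=1 y=1 r=1 clk=0 n0=1 p=1 q=1
t4.Δ0 z=1 y=1 r=1 clk=0 n0=1 p=1 q=1
t4.Δ1 z=1 y=1 r=1 clk=1 n0=1 p=1 q=1
t4.Δ2 z=1 y=1 r=1 clk=1 n0=1 p=0 q=1
t4.Δ3 z=1 y=1 r=1 clk=1 n0=1 p=0 q=0
t4.Δ4 z=1 y=1 r=0 clk=1 n0=1 p=0 q=0
t4.Δ5 z=1 y=1 r=0 clk=1 n0=0 p=0 q=0
t5.Δ0 z=1 y=1 r=0 clk=1 n0=0 p=0 q=0
t5.Δ1 z=1 y=1 r=0 clk=0 n0=0 p=0 q=0
t6.Δ0 z=1 y=1 r=0 clk=0 n0=0 p=0 q=0
t6.Δ1 z=1 y=1 r=0 clk=1 n0=0 p=0 q=0
t6.Δ2 z=1 y=1 r=0 clk=1 n0=0 p=1 q=0
t6.Δ3 z=1 y=1 r=0 clk=1 n0=1 p=1 q=1
t6.Δ4 z=1 y=1 r=1 clk=1 n0=1 p=1 q=1
t7.Δ0 z=1 y=1 r=1 clk=1 n0=1 p=1 q=1
t7.Δ1 z=1 y=1 r=1 clk=0 n0=1 p=1 q=1
t8.Δ0 z=1 y=1 r=1 clk=0 n0=1 p=1 q=1
t8.Δ1 z=1 y=1 r=1 clk=1 n0=1 p=1 q=1
t8.Δ2 z=1 y=1 r=1 clk=1 n0=1 p=0 q=1
t8.Δ3 z=1 y=1 r=1 clk=1 n0=1 p=0 q=0
t8.Δ4 z=1 y=1 r=0 clk=1 n0=1 p=0 q=0
t8.Δ5 z=1 y=1 r=0 clk=1 n0=0 p=0 q=0
t9.Δ0 z=1 y=1 r=0 clk=1 n0=0 p=0 q=0
t9.Δ1 z=1 y=1 r=0 clk=0 n0=0 p=0 q=0
t10.Δ0 z=1 y=1 r=0 clk=0 n0=0 p=0 q=0
t10.Δ1 z=1 y=1 r=0 clk=1 n0=0 p=0 q=0
t10.Δ2 z=1 y=1 r=0 clk=1 n0=0 p=1 q=0
t10.Δ3 z=1 y=1 r=0 clk=1 n0=1 p=1 q=1
t10.Δ4 z=1 y=1 r=1 clk=1 n0=1 p=1 q=1
t11.Δ0 z=1 y=1 r=1 clk=1 n0=1 p=1 q=1
t11.Δ1 z=1 y=1 r=1 clk=0 n0=1 p=1 q=1
t12.Δ0 z=1 y=1 r=1 clk=0 n0=1 p=1 q=1
t12.Δ1 z=1 y=1 r=1 clk=1 n0=1 p=1 q=1
t12.Δ2 z=1 y=1 r=1 clk=1 n0=1 p=0 q=1
t12.Δ3 z=1 y=1 r=1 clk=1 n0=1 p=0 q=0
t12.Δ4 z=1 y=1 r=0 clk=1 n0=1 p=0 q=0
t12.Δ5 z=1 y=1 r=0 clk=1 n0=0 p=0 q=0
t13.Δ0 z=1 y=1 r=0 clk=1 n0=0 p=0 q=0
t13.Δ1 z=1 y=1 r=0 clk=0 n0=0 p=0 q=0
t14.Δ0 z=1 y=1 r=0 clk=0 n0=0 p=0 q=0
t14.Δ1 z=1 y=1 r=0 clk=1 n0=0 p=0 q=0
t14.Δ2 z=1 y=1 r=0 clk=1 n0=0 p=1 q=0
t14.Δ3 z=1 y=1 r=0 clk=1 n0=1 p=1 q=1
t14.Δ4 z=1 y=1 r=1 clk=1 n0=1 p=1 q=1
t15.Δ0 z=1 y=1 r=1 clk=1 n0=1 p=1 q=1
t15.Δ1 z=1 y=1 r=1 clk=0 n0=1 p=1 q=1
t16.Δ0 z=1 y=1 r=1 clk=0 n0=1 p=1 q=1
t16.Δ1 z=1 y=1 r=1 clk=1 n0=1 p=1 q=1
t16.Δ2 z=1 y=1 r=1 clk=1 n0=1 p=0 q=1
t16.Δ3 z=1 y=1 r=1 clk=1 n0=1 p=0 q=0
t16.Δ4 z=1 y=1 r=0 clk=1 n0=1 p=0 q=0
t16.Δ5 z=1 y=1 r=0 clk=1 n0=0 p=0 q=0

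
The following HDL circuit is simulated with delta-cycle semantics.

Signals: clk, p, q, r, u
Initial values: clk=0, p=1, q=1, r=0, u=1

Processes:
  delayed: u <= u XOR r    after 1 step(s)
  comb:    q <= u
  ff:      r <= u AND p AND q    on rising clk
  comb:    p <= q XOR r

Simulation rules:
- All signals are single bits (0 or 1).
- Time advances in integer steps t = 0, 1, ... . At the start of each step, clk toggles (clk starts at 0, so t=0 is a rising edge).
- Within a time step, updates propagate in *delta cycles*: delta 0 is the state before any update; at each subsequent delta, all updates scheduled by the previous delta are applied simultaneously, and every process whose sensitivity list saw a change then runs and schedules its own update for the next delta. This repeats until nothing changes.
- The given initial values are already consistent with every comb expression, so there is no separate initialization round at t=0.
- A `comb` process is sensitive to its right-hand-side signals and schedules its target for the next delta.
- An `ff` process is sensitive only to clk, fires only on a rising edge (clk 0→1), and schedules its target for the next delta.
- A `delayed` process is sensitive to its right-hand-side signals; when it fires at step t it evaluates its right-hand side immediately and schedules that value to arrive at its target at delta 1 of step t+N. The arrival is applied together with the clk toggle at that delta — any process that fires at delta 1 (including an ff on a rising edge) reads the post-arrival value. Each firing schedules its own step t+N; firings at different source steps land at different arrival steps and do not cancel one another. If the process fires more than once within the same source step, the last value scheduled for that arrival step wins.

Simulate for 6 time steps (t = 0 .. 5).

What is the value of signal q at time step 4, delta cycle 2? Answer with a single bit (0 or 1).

1

[bits: q,u,p,clk,r]
t=0: Δ0=11100 Δ1=11110 Δ2=11111 Δ3=11011 | 3Δ
t=1: Δ0=11011 Δ1=10001 Δ2=00001 Δ3=00101 | 3Δ
t=2: Δ0=00101 Δ1=01111 Δ2=11110 | 2Δ
t=3: Δ0=11110 Δ1=11100 | 1Δ
t=4: Δ0=11100 Δ1=11110 Δ2=11111 Δ3=11011 | 3Δ
t=5: Δ0=11011 Δ1=10001 Δ2=00001 Δ3=00101 | 3Δ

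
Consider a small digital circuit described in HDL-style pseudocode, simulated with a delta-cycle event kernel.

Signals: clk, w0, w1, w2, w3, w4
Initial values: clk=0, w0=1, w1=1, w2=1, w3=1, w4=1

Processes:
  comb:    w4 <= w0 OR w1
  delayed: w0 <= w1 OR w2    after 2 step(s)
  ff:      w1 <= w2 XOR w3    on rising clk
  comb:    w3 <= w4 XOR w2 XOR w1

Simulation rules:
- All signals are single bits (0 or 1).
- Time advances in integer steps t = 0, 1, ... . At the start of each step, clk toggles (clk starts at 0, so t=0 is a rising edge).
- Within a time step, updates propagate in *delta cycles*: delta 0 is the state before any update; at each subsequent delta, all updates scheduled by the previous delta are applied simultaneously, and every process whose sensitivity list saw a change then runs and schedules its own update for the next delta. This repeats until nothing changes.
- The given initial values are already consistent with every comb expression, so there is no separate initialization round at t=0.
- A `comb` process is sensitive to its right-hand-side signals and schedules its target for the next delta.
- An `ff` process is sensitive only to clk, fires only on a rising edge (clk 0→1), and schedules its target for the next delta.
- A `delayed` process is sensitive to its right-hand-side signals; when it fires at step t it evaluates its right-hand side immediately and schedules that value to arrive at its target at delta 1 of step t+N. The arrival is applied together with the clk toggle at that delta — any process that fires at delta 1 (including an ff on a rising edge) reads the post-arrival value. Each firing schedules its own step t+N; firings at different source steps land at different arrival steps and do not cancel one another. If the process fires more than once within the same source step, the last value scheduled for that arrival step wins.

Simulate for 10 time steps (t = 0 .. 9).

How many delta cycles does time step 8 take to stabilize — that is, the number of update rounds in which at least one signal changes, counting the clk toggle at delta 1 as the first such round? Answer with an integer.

t0.Δ0 w4=1 w3=1 w0=1 clk=0 w1=1 w2=1
t0.Δ1 w4=1 w3=1 w0=1 clk=1 w1=1 w2=1
t0.Δ2 w4=1 w3=1 w0=1 clk=1 w1=0 w2=1
t0.Δ3 w4=1 w3=0 w0=1 clk=1 w1=0 w2=1
t1.Δ0 w4=1 w3=0 w0=1 clk=1 w1=0 w2=1
t1.Δ1 w4=1 w3=0 w0=1 clk=0 w1=0 w2=1
t2.Δ0 w4=1 w3=0 w0=1 clk=0 w1=0 w2=1
t2.Δ1 w4=1 w3=0 w0=1 clk=1 w1=0 w2=1
t2.Δ2 w4=1 w3=0 w0=1 clk=1 w1=1 w2=1
t2.Δ3 w4=1 w3=1 w0=1 clk=1 w1=1 w2=1
t3.Δ0 w4=1 w3=1 w0=1 clk=1 w1=1 w2=1
t3.Δ1 w4=1 w3=1 w0=1 clk=0 w1=1 w2=1
t4.Δ0 w4=1 w3=1 w0=1 clk=0 w1=1 w2=1
t4.Δ1 w4=1 w3=1 w0=1 clk=1 w1=1 w2=1
t4.Δ2 w4=1 w3=1 w0=1 clk=1 w1=0 w2=1
t4.Δ3 w4=1 w3=0 w0=1 clk=1 w1=0 w2=1
t5.Δ0 w4=1 w3=0 w0=1 clk=1 w1=0 w2=1
t5.Δ1 w4=1 w3=0 w0=1 clk=0 w1=0 w2=1
t6.Δ0 w4=1 w3=0 w0=1 clk=0 w1=0 w2=1
t6.Δ1 w4=1 w3=0 w0=1 clk=1 w1=0 w2=1
t6.Δ2 w4=1 w3=0 w0=1 clk=1 w1=1 w2=1
t6.Δ3 w4=1 w3=1 w0=1 clk=1 w1=1 w2=1
t7.Δ0 w4=1 w3=1 w0=1 clk=1 w1=1 w2=1
t7.Δ1 w4=1 w3=1 w0=1 clk=0 w1=1 w2=1
t8.Δ0 w4=1 w3=1 w0=1 clk=0 w1=1 w2=1
t8.Δ1 w4=1 w3=1 w0=1 clk=1 w1=1 w2=1
t8.Δ2 w4=1 w3=1 w0=1 clk=1 w1=0 w2=1
t8.Δ3 w4=1 w3=0 w0=1 clk=1 w1=0 w2=1
t9.Δ0 w4=1 w3=0 w0=1 clk=1 w1=0 w2=1
t9.Δ1 w4=1 w3=0 w0=1 clk=0 w1=0 w2=1

3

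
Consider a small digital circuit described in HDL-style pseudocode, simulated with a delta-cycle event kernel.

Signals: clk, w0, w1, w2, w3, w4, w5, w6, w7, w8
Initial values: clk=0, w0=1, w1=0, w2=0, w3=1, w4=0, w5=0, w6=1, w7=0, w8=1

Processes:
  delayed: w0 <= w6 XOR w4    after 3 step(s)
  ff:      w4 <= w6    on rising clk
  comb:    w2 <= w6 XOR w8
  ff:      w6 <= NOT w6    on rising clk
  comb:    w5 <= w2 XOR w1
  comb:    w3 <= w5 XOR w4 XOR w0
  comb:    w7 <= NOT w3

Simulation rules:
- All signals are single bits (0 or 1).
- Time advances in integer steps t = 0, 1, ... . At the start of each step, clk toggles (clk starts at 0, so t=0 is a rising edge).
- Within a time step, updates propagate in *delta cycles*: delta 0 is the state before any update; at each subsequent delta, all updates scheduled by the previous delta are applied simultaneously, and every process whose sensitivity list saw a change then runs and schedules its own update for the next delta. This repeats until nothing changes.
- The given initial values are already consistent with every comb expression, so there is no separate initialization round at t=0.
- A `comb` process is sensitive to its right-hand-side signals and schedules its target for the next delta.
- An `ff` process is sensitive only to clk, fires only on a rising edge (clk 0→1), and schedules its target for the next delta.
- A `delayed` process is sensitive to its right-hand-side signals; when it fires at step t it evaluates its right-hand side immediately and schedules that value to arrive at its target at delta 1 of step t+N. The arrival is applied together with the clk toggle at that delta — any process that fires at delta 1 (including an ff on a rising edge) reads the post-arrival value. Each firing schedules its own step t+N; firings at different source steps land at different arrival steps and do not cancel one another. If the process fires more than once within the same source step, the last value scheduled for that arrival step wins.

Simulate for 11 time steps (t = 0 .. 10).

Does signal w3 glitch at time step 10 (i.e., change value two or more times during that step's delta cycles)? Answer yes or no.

yes

t=0 Δ0: w4=0 w5=0 w0=1 w3=1 w7=0 clk=0 w2=0 w1=0 w8=1 w6=1
  Δ1: clk:0→1
  Δ2: w4:0→1, w6:1→0
  Δ3: w3:1→0, w2:0→1
  Δ4: w5:0→1, w7:0→1
  Δ5: w3:0→1
  Δ6: w7:1→0
  (6Δ to stable)
t=1 Δ0: w4=1 w5=1 w0=1 w3=1 w7=0 clk=1 w2=1 w1=0 w8=1 w6=0
  Δ1: clk:1→0
  (1Δ to stable)
t=2 Δ0: w4=1 w5=1 w0=1 w3=1 w7=0 clk=0 w2=1 w1=0 w8=1 w6=0
  Δ1: clk:0→1
  Δ2: w4:1→0, w6:0→1
  Δ3: w3:1→0, w2:1→0
  Δ4: w5:1→0, w7:0→1
  Δ5: w3:0→1
  Δ6: w7:1→0
  (6Δ to stable)
t=3 Δ0: w4=0 w5=0 w0=1 w3=1 w7=0 clk=1 w2=0 w1=0 w8=1 w6=1
  Δ1: clk:1→0
  (1Δ to stable)
t=4 Δ0: w4=0 w5=0 w0=1 w3=1 w7=0 clk=0 w2=0 w1=0 w8=1 w6=1
  Δ1: clk:0→1
  Δ2: w4:0→1, w6:1→0
  Δ3: w3:1→0, w2:0→1
  Δ4: w5:0→1, w7:0→1
  Δ5: w3:0→1
  Δ6: w7:1→0
  (6Δ to stable)
t=5 Δ0: w4=1 w5=1 w0=1 w3=1 w7=0 clk=1 w2=1 w1=0 w8=1 w6=0
  Δ1: clk:1→0
  (1Δ to stable)
t=6 Δ0: w4=1 w5=1 w0=1 w3=1 w7=0 clk=0 w2=1 w1=0 w8=1 w6=0
  Δ1: clk:0→1
  Δ2: w4:1→0, w6:0→1
  Δ3: w3:1→0, w2:1→0
  Δ4: w5:1→0, w7:0→1
  Δ5: w3:0→1
  Δ6: w7:1→0
  (6Δ to stable)
t=7 Δ0: w4=0 w5=0 w0=1 w3=1 w7=0 clk=1 w2=0 w1=0 w8=1 w6=1
  Δ1: clk:1→0
  (1Δ to stable)
t=8 Δ0: w4=0 w5=0 w0=1 w3=1 w7=0 clk=0 w2=0 w1=0 w8=1 w6=1
  Δ1: clk:0→1
  Δ2: w4:0→1, w6:1→0
  Δ3: w3:1→0, w2:0→1
  Δ4: w5:0→1, w7:0→1
  Δ5: w3:0→1
  Δ6: w7:1→0
  (6Δ to stable)
t=9 Δ0: w4=1 w5=1 w0=1 w3=1 w7=0 clk=1 w2=1 w1=0 w8=1 w6=0
  Δ1: clk:1→0
  (1Δ to stable)
t=10 Δ0: w4=1 w5=1 w0=1 w3=1 w7=0 clk=0 w2=1 w1=0 w8=1 w6=0
  Δ1: clk:0→1
  Δ2: w4:1→0, w6:0→1
  Δ3: w3:1→0, w2:1→0
  Δ4: w5:1→0, w7:0→1
  Δ5: w3:0→1
  Δ6: w7:1→0
  (6Δ to stable)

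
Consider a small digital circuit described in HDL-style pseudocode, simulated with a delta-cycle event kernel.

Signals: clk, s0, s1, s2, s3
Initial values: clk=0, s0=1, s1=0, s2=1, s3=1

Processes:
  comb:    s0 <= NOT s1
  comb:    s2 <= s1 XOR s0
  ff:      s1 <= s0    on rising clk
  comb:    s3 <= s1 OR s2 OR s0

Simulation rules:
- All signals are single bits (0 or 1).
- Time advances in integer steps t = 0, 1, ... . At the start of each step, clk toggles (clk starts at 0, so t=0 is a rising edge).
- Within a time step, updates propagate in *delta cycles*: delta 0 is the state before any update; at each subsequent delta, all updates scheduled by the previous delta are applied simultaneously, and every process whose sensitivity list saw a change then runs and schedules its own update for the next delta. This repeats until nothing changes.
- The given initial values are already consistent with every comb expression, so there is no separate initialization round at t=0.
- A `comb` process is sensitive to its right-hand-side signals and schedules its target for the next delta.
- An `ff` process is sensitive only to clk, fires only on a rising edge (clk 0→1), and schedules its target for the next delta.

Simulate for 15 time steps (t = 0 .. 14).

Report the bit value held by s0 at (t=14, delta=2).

0

t0.Δ0 s2=1 clk=0 s0=1 s1=0 s3=1
t0.Δ1 s2=1 clk=1 s0=1 s1=0 s3=1
t0.Δ2 s2=1 clk=1 s0=1 s1=1 s3=1
t0.Δ3 s2=0 clk=1 s0=0 s1=1 s3=1
t0.Δ4 s2=1 clk=1 s0=0 s1=1 s3=1
t1.Δ0 s2=1 clk=1 s0=0 s1=1 s3=1
t1.Δ1 s2=1 clk=0 s0=0 s1=1 s3=1
t2.Δ0 s2=1 clk=0 s0=0 s1=1 s3=1
t2.Δ1 s2=1 clk=1 s0=0 s1=1 s3=1
t2.Δ2 s2=1 clk=1 s0=0 s1=0 s3=1
t2.Δ3 s2=0 clk=1 s0=1 s1=0 s3=1
t2.Δ4 s2=1 clk=1 s0=1 s1=0 s3=1
t3.Δ0 s2=1 clk=1 s0=1 s1=0 s3=1
t3.Δ1 s2=1 clk=0 s0=1 s1=0 s3=1
t4.Δ0 s2=1 clk=0 s0=1 s1=0 s3=1
t4.Δ1 s2=1 clk=1 s0=1 s1=0 s3=1
t4.Δ2 s2=1 clk=1 s0=1 s1=1 s3=1
t4.Δ3 s2=0 clk=1 s0=0 s1=1 s3=1
t4.Δ4 s2=1 clk=1 s0=0 s1=1 s3=1
t5.Δ0 s2=1 clk=1 s0=0 s1=1 s3=1
t5.Δ1 s2=1 clk=0 s0=0 s1=1 s3=1
t6.Δ0 s2=1 clk=0 s0=0 s1=1 s3=1
t6.Δ1 s2=1 clk=1 s0=0 s1=1 s3=1
t6.Δ2 s2=1 clk=1 s0=0 s1=0 s3=1
t6.Δ3 s2=0 clk=1 s0=1 s1=0 s3=1
t6.Δ4 s2=1 clk=1 s0=1 s1=0 s3=1
t7.Δ0 s2=1 clk=1 s0=1 s1=0 s3=1
t7.Δ1 s2=1 clk=0 s0=1 s1=0 s3=1
t8.Δ0 s2=1 clk=0 s0=1 s1=0 s3=1
t8.Δ1 s2=1 clk=1 s0=1 s1=0 s3=1
t8.Δ2 s2=1 clk=1 s0=1 s1=1 s3=1
t8.Δ3 s2=0 clk=1 s0=0 s1=1 s3=1
t8.Δ4 s2=1 clk=1 s0=0 s1=1 s3=1
t9.Δ0 s2=1 clk=1 s0=0 s1=1 s3=1
t9.Δ1 s2=1 clk=0 s0=0 s1=1 s3=1
t10.Δ0 s2=1 clk=0 s0=0 s1=1 s3=1
t10.Δ1 s2=1 clk=1 s0=0 s1=1 s3=1
t10.Δ2 s2=1 clk=1 s0=0 s1=0 s3=1
t10.Δ3 s2=0 clk=1 s0=1 s1=0 s3=1
t10.Δ4 s2=1 clk=1 s0=1 s1=0 s3=1
t11.Δ0 s2=1 clk=1 s0=1 s1=0 s3=1
t11.Δ1 s2=1 clk=0 s0=1 s1=0 s3=1
t12.Δ0 s2=1 clk=0 s0=1 s1=0 s3=1
t12.Δ1 s2=1 clk=1 s0=1 s1=0 s3=1
t12.Δ2 s2=1 clk=1 s0=1 s1=1 s3=1
t12.Δ3 s2=0 clk=1 s0=0 s1=1 s3=1
t12.Δ4 s2=1 clk=1 s0=0 s1=1 s3=1
t13.Δ0 s2=1 clk=1 s0=0 s1=1 s3=1
t13.Δ1 s2=1 clk=0 s0=0 s1=1 s3=1
t14.Δ0 s2=1 clk=0 s0=0 s1=1 s3=1
t14.Δ1 s2=1 clk=1 s0=0 s1=1 s3=1
t14.Δ2 s2=1 clk=1 s0=0 s1=0 s3=1
t14.Δ3 s2=0 clk=1 s0=1 s1=0 s3=1
t14.Δ4 s2=1 clk=1 s0=1 s1=0 s3=1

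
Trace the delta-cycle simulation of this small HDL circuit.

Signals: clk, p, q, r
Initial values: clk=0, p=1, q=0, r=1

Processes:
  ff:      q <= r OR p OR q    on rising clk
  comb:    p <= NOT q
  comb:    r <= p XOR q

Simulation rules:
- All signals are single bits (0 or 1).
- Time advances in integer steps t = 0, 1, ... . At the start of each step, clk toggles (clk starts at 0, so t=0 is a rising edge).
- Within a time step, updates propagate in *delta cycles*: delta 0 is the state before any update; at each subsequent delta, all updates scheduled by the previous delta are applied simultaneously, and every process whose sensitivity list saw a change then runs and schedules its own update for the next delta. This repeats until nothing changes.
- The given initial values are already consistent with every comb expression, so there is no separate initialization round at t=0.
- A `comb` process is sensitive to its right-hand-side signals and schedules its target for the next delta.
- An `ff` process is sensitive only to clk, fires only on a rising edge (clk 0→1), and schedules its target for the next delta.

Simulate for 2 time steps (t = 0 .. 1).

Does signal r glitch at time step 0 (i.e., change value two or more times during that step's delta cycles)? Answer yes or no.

yes

t=0 Δ0: clk=0 q=0 p=1 r=1
  Δ1: clk:0→1
  Δ2: q:0→1
  Δ3: p:1→0, r:1→0
  Δ4: r:0→1
  (4Δ to stable)
t=1 Δ0: clk=1 q=1 p=0 r=1
  Δ1: clk:1→0
  (1Δ to stable)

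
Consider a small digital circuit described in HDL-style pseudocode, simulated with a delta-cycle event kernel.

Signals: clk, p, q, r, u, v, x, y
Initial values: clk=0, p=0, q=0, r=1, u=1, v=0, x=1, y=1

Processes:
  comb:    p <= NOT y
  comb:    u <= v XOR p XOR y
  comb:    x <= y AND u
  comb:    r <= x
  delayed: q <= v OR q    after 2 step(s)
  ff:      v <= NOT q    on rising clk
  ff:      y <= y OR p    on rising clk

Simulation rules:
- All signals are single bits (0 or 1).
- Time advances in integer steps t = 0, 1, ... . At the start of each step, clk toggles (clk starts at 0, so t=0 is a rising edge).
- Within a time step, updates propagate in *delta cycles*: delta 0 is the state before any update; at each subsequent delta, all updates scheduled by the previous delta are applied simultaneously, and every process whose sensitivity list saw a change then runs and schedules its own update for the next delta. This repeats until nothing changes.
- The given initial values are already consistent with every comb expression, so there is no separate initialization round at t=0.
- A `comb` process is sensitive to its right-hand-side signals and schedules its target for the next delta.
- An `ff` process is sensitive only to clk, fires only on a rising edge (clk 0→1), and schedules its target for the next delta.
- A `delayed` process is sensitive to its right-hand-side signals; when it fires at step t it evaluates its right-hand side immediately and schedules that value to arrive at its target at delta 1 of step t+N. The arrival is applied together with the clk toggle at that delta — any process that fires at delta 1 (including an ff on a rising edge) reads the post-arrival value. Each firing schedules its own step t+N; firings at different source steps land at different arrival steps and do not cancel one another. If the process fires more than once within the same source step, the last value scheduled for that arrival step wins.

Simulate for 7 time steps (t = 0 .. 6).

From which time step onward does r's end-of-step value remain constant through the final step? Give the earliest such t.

t0.Δ0 v=0 y=1 x=1 u=1 p=0 clk=0 q=0 r=1
t0.Δ1 v=0 y=1 x=1 u=1 p=0 clk=1 q=0 r=1
t0.Δ2 v=1 y=1 x=1 u=1 p=0 clk=1 q=0 r=1
t0.Δ3 v=1 y=1 x=1 u=0 p=0 clk=1 q=0 r=1
t0.Δ4 v=1 y=1 x=0 u=0 p=0 clk=1 q=0 r=1
t0.Δ5 v=1 y=1 x=0 u=0 p=0 clk=1 q=0 r=0
t1.Δ0 v=1 y=1 x=0 u=0 p=0 clk=1 q=0 r=0
t1.Δ1 v=1 y=1 x=0 u=0 p=0 clk=0 q=0 r=0
t2.Δ0 v=1 y=1 x=0 u=0 p=0 clk=0 q=0 r=0
t2.Δ1 v=1 y=1 x=0 u=0 p=0 clk=1 q=1 r=0
t2.Δ2 v=0 y=1 x=0 u=0 p=0 clk=1 q=1 r=0
t2.Δ3 v=0 y=1 x=0 u=1 p=0 clk=1 q=1 r=0
t2.Δ4 v=0 y=1 x=1 u=1 p=0 clk=1 q=1 r=0
t2.Δ5 v=0 y=1 x=1 u=1 p=0 clk=1 q=1 r=1
t3.Δ0 v=0 y=1 x=1 u=1 p=0 clk=1 q=1 r=1
t3.Δ1 v=0 y=1 x=1 u=1 p=0 clk=0 q=1 r=1
t4.Δ0 v=0 y=1 x=1 u=1 p=0 clk=0 q=1 r=1
t4.Δ1 v=0 y=1 x=1 u=1 p=0 clk=1 q=1 r=1
t5.Δ0 v=0 y=1 x=1 u=1 p=0 clk=1 q=1 r=1
t5.Δ1 v=0 y=1 x=1 u=1 p=0 clk=0 q=1 r=1
t6.Δ0 v=0 y=1 x=1 u=1 p=0 clk=0 q=1 r=1
t6.Δ1 v=0 y=1 x=1 u=1 p=0 clk=1 q=1 r=1

2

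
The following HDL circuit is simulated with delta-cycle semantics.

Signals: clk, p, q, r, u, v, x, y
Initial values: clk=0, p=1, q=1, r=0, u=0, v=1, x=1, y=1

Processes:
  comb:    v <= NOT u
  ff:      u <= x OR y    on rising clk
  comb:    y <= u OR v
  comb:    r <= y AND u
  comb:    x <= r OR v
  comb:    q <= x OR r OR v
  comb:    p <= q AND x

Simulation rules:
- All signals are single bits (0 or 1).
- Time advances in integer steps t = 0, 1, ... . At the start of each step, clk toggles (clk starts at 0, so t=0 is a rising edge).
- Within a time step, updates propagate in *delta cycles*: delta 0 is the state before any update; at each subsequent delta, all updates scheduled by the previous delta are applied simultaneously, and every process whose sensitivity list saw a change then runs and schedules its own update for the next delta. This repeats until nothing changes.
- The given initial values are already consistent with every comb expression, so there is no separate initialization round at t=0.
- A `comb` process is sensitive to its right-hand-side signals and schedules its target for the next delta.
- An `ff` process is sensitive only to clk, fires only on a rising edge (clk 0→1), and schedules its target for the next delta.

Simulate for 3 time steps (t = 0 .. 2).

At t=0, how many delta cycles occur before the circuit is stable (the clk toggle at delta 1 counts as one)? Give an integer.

t0.Δ0 v=1 u=0 q=1 p=1 r=0 clk=0 y=1 x=1
t0.Δ1 v=1 u=0 q=1 p=1 r=0 clk=1 y=1 x=1
t0.Δ2 v=1 u=1 q=1 p=1 r=0 clk=1 y=1 x=1
t0.Δ3 v=0 u=1 q=1 p=1 r=1 clk=1 y=1 x=1
t1.Δ0 v=0 u=1 q=1 p=1 r=1 clk=1 y=1 x=1
t1.Δ1 v=0 u=1 q=1 p=1 r=1 clk=0 y=1 x=1
t2.Δ0 v=0 u=1 q=1 p=1 r=1 clk=0 y=1 x=1
t2.Δ1 v=0 u=1 q=1 p=1 r=1 clk=1 y=1 x=1

3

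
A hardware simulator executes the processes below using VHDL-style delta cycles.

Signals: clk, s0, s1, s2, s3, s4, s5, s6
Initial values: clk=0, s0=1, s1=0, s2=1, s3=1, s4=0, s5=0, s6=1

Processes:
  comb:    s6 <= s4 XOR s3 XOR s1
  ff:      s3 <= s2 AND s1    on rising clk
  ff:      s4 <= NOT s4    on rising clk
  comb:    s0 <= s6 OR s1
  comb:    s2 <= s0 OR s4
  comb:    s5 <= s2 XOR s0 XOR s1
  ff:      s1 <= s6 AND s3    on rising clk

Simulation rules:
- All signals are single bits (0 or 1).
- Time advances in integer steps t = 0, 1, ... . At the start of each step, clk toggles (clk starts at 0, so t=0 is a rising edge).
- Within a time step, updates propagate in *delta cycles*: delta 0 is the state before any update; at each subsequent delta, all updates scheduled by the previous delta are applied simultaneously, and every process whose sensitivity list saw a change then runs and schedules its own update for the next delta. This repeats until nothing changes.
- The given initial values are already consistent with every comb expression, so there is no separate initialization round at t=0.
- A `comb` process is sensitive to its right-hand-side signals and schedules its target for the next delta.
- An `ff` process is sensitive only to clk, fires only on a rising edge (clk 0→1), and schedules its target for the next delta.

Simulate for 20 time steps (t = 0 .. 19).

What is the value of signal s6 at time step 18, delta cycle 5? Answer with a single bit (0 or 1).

t=0 Δ0: s1=0 s2=1 clk=0 s3=1 s4=0 s6=1 s0=1 s5=0
  Δ1: clk:0→1
  Δ2: s1:0→1, s3:1→0, s4:0→1
  Δ3: s6:1→0, s5:0→1
  (3Δ to stable)
t=1 Δ0: s1=1 s2=1 clk=1 s3=0 s4=1 s6=0 s0=1 s5=1
  Δ1: clk:1→0
  (1Δ to stable)
t=2 Δ0: s1=1 s2=1 clk=0 s3=0 s4=1 s6=0 s0=1 s5=1
  Δ1: clk:0→1
  Δ2: s1:1→0, s3:0→1, s4:1→0
  Δ3: s6:0→1, s0:1→0, s5:1→0
  Δ4: s2:1→0, s0:0→1, s5:0→1
  Δ5: s2:0→1
  Δ6: s5:1→0
  (6Δ to stable)
t=3 Δ0: s1=0 s2=1 clk=1 s3=1 s4=0 s6=1 s0=1 s5=0
  Δ1: clk:1→0
  (1Δ to stable)
t=4 Δ0: s1=0 s2=1 clk=0 s3=1 s4=0 s6=1 s0=1 s5=0
  Δ1: clk:0→1
  Δ2: s1:0→1, s3:1→0, s4:0→1
  Δ3: s6:1→0, s5:0→1
  (3Δ to stable)
t=5 Δ0: s1=1 s2=1 clk=1 s3=0 s4=1 s6=0 s0=1 s5=1
  Δ1: clk:1→0
  (1Δ to stable)
t=6 Δ0: s1=1 s2=1 clk=0 s3=0 s4=1 s6=0 s0=1 s5=1
  Δ1: clk:0→1
  Δ2: s1:1→0, s3:0→1, s4:1→0
  Δ3: s6:0→1, s0:1→0, s5:1→0
  Δ4: s2:1→0, s0:0→1, s5:0→1
  Δ5: s2:0→1
  Δ6: s5:1→0
  (6Δ to stable)
t=7 Δ0: s1=0 s2=1 clk=1 s3=1 s4=0 s6=1 s0=1 s5=0
  Δ1: clk:1→0
  (1Δ to stable)
t=8 Δ0: s1=0 s2=1 clk=0 s3=1 s4=0 s6=1 s0=1 s5=0
  Δ1: clk:0→1
  Δ2: s1:0→1, s3:1→0, s4:0→1
  Δ3: s6:1→0, s5:0→1
  (3Δ to stable)
t=9 Δ0: s1=1 s2=1 clk=1 s3=0 s4=1 s6=0 s0=1 s5=1
  Δ1: clk:1→0
  (1Δ to stable)
t=10 Δ0: s1=1 s2=1 clk=0 s3=0 s4=1 s6=0 s0=1 s5=1
  Δ1: clk:0→1
  Δ2: s1:1→0, s3:0→1, s4:1→0
  Δ3: s6:0→1, s0:1→0, s5:1→0
  Δ4: s2:1→0, s0:0→1, s5:0→1
  Δ5: s2:0→1
  Δ6: s5:1→0
  (6Δ to stable)
t=11 Δ0: s1=0 s2=1 clk=1 s3=1 s4=0 s6=1 s0=1 s5=0
  Δ1: clk:1→0
  (1Δ to stable)
t=12 Δ0: s1=0 s2=1 clk=0 s3=1 s4=0 s6=1 s0=1 s5=0
  Δ1: clk:0→1
  Δ2: s1:0→1, s3:1→0, s4:0→1
  Δ3: s6:1→0, s5:0→1
  (3Δ to stable)
t=13 Δ0: s1=1 s2=1 clk=1 s3=0 s4=1 s6=0 s0=1 s5=1
  Δ1: clk:1→0
  (1Δ to stable)
t=14 Δ0: s1=1 s2=1 clk=0 s3=0 s4=1 s6=0 s0=1 s5=1
  Δ1: clk:0→1
  Δ2: s1:1→0, s3:0→1, s4:1→0
  Δ3: s6:0→1, s0:1→0, s5:1→0
  Δ4: s2:1→0, s0:0→1, s5:0→1
  Δ5: s2:0→1
  Δ6: s5:1→0
  (6Δ to stable)
t=15 Δ0: s1=0 s2=1 clk=1 s3=1 s4=0 s6=1 s0=1 s5=0
  Δ1: clk:1→0
  (1Δ to stable)
t=16 Δ0: s1=0 s2=1 clk=0 s3=1 s4=0 s6=1 s0=1 s5=0
  Δ1: clk:0→1
  Δ2: s1:0→1, s3:1→0, s4:0→1
  Δ3: s6:1→0, s5:0→1
  (3Δ to stable)
t=17 Δ0: s1=1 s2=1 clk=1 s3=0 s4=1 s6=0 s0=1 s5=1
  Δ1: clk:1→0
  (1Δ to stable)
t=18 Δ0: s1=1 s2=1 clk=0 s3=0 s4=1 s6=0 s0=1 s5=1
  Δ1: clk:0→1
  Δ2: s1:1→0, s3:0→1, s4:1→0
  Δ3: s6:0→1, s0:1→0, s5:1→0
  Δ4: s2:1→0, s0:0→1, s5:0→1
  Δ5: s2:0→1
  Δ6: s5:1→0
  (6Δ to stable)
t=19 Δ0: s1=0 s2=1 clk=1 s3=1 s4=0 s6=1 s0=1 s5=0
  Δ1: clk:1→0
  (1Δ to stable)

1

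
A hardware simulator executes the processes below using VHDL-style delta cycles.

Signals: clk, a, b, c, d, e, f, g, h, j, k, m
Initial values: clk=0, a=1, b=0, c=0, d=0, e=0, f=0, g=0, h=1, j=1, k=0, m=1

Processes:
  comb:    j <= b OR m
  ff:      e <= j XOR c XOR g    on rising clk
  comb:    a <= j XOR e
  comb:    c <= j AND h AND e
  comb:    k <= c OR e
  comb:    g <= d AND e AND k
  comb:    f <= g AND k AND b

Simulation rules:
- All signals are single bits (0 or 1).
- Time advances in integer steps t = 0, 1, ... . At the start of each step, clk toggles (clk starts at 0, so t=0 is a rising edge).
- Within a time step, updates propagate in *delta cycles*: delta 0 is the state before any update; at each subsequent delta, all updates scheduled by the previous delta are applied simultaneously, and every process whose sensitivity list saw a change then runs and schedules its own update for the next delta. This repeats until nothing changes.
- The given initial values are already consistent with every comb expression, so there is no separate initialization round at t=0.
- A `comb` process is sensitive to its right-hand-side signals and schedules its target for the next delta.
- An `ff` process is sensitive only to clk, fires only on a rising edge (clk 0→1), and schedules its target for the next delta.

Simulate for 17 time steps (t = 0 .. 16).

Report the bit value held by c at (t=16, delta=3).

1

[bits: e,d,m,f,a,g,h,c,k,j,clk,b]
t=0: Δ0=001010100100 Δ1=001010100110 Δ2=101010100110 Δ3=101000111110 | 3Δ
t=1: Δ0=101000111110 Δ1=101000111100 | 1Δ
t=2: Δ0=101000111100 Δ1=101000111110 Δ2=001000111110 Δ3=001010101110 Δ4=001010100110 | 4Δ
t=3: Δ0=001010100110 Δ1=001010100100 | 1Δ
t=4: Δ0=001010100100 Δ1=001010100110 Δ2=101010100110 Δ3=101000111110 | 3Δ
t=5: Δ0=101000111110 Δ1=101000111100 | 1Δ
t=6: Δ0=101000111100 Δ1=101000111110 Δ2=001000111110 Δ3=001010101110 Δ4=001010100110 | 4Δ
t=7: Δ0=001010100110 Δ1=001010100100 | 1Δ
t=8: Δ0=001010100100 Δ1=001010100110 Δ2=101010100110 Δ3=101000111110 | 3Δ
t=9: Δ0=101000111110 Δ1=101000111100 | 1Δ
t=10: Δ0=101000111100 Δ1=101000111110 Δ2=001000111110 Δ3=001010101110 Δ4=001010100110 | 4Δ
t=11: Δ0=001010100110 Δ1=001010100100 | 1Δ
t=12: Δ0=001010100100 Δ1=001010100110 Δ2=101010100110 Δ3=101000111110 | 3Δ
t=13: Δ0=101000111110 Δ1=101000111100 | 1Δ
t=14: Δ0=101000111100 Δ1=101000111110 Δ2=001000111110 Δ3=001010101110 Δ4=001010100110 | 4Δ
t=15: Δ0=001010100110 Δ1=001010100100 | 1Δ
t=16: Δ0=001010100100 Δ1=001010100110 Δ2=101010100110 Δ3=101000111110 | 3Δ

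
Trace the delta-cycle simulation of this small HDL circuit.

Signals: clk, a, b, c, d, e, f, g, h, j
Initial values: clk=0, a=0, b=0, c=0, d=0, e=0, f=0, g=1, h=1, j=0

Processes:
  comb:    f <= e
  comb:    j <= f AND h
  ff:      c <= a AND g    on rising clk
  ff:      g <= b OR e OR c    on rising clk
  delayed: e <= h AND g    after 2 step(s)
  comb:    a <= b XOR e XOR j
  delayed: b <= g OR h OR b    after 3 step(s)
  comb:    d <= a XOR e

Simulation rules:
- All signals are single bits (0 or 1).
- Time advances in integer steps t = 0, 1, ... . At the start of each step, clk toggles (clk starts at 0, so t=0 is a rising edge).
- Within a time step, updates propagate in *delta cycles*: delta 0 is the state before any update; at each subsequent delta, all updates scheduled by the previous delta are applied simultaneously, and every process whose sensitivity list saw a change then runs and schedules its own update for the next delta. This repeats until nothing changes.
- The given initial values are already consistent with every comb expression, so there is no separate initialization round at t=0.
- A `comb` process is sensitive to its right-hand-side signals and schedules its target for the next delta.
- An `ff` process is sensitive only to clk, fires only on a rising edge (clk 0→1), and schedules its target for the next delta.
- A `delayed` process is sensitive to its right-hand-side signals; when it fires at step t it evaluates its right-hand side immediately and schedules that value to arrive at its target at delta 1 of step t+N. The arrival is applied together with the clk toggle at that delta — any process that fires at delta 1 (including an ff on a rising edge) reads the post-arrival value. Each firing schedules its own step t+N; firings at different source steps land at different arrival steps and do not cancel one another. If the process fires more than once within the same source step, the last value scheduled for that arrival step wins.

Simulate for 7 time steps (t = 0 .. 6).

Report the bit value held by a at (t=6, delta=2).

[bits: g,e,f,b,h,j,clk,c,a,d]
t=0: Δ0=1000100000 Δ1=1000101000 Δ2=0000101000 | 2Δ
t=1: Δ0=0000101000 Δ1=0000100000 | 1Δ
t=2: Δ0=0000100000 Δ1=0000101000 | 1Δ
t=3: Δ0=0000101000 Δ1=0001100000 Δ2=0001100010 Δ3=0001100011 | 3Δ
t=4: Δ0=0001100011 Δ1=0001101011 Δ2=1001101011 | 2Δ
t=5: Δ0=1001101011 Δ1=1001100011 | 1Δ
t=6: Δ0=1001100011 Δ1=1101101011 Δ2=1111101100 Δ3=1111111101 Δ4=1111111111 Δ5=1111111110 | 5Δ

0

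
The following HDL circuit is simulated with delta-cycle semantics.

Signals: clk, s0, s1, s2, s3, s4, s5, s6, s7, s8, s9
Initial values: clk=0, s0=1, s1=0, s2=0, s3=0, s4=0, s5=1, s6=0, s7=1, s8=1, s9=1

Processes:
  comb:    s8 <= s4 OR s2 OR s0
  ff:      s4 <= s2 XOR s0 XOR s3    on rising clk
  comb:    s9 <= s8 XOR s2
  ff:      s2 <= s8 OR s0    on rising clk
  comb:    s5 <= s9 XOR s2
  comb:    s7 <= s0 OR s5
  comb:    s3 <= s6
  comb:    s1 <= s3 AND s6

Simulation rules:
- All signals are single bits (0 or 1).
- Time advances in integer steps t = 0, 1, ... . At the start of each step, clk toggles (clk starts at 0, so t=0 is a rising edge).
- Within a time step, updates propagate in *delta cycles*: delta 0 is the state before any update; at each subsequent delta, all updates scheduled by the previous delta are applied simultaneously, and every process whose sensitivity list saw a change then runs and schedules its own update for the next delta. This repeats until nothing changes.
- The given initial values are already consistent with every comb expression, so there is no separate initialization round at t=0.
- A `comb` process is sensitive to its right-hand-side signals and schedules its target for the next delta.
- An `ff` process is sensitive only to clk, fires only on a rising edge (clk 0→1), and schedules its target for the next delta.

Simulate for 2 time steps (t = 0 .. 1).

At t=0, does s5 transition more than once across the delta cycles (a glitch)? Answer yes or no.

[bits: s8,s2,s9,clk,s3,s5,s4,s1,s7,s6,s0]
t=0: Δ0=10100100101 Δ1=10110100101 Δ2=11110110101 Δ3=11010010101 Δ4=11010110101 | 4Δ
t=1: Δ0=11010110101 Δ1=11000110101 | 1Δ

yes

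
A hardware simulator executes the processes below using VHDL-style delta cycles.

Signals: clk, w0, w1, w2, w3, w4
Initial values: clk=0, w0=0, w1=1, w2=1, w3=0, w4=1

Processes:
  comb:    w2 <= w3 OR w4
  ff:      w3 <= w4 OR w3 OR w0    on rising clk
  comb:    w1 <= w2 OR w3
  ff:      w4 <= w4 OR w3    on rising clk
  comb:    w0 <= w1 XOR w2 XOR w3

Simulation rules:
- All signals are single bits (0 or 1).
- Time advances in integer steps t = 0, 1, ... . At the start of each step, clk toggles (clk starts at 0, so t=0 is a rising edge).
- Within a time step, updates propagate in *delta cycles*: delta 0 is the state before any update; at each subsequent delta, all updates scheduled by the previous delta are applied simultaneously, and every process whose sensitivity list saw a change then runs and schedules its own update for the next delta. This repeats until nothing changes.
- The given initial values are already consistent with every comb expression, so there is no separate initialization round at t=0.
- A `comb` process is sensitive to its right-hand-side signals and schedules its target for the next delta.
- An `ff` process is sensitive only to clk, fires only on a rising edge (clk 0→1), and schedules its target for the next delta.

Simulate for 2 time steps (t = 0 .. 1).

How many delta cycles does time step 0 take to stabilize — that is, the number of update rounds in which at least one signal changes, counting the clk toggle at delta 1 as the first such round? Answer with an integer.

t0.Δ0 clk=0 w3=0 w4=1 w1=1 w0=0 w2=1
t0.Δ1 clk=1 w3=0 w4=1 w1=1 w0=0 w2=1
t0.Δ2 clk=1 w3=1 w4=1 w1=1 w0=0 w2=1
t0.Δ3 clk=1 w3=1 w4=1 w1=1 w0=1 w2=1
t1.Δ0 clk=1 w3=1 w4=1 w1=1 w0=1 w2=1
t1.Δ1 clk=0 w3=1 w4=1 w1=1 w0=1 w2=1

3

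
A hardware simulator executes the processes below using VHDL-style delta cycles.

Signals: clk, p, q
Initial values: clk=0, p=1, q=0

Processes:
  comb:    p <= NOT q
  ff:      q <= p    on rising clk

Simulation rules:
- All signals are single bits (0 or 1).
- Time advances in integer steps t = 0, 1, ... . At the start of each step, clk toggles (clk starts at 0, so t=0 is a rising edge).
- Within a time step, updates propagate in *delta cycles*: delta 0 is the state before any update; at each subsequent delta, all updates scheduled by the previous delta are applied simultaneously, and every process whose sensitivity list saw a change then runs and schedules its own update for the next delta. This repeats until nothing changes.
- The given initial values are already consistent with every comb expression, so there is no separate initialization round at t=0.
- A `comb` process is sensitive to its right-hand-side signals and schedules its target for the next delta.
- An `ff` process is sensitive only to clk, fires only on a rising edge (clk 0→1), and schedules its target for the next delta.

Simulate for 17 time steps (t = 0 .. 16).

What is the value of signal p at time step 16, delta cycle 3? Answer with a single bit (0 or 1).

0

[bits: p,clk,q]
t=0: Δ0=100 Δ1=110 Δ2=111 Δ3=011 | 3Δ
t=1: Δ0=011 Δ1=001 | 1Δ
t=2: Δ0=001 Δ1=011 Δ2=010 Δ3=110 | 3Δ
t=3: Δ0=110 Δ1=100 | 1Δ
t=4: Δ0=100 Δ1=110 Δ2=111 Δ3=011 | 3Δ
t=5: Δ0=011 Δ1=001 | 1Δ
t=6: Δ0=001 Δ1=011 Δ2=010 Δ3=110 | 3Δ
t=7: Δ0=110 Δ1=100 | 1Δ
t=8: Δ0=100 Δ1=110 Δ2=111 Δ3=011 | 3Δ
t=9: Δ0=011 Δ1=001 | 1Δ
t=10: Δ0=001 Δ1=011 Δ2=010 Δ3=110 | 3Δ
t=11: Δ0=110 Δ1=100 | 1Δ
t=12: Δ0=100 Δ1=110 Δ2=111 Δ3=011 | 3Δ
t=13: Δ0=011 Δ1=001 | 1Δ
t=14: Δ0=001 Δ1=011 Δ2=010 Δ3=110 | 3Δ
t=15: Δ0=110 Δ1=100 | 1Δ
t=16: Δ0=100 Δ1=110 Δ2=111 Δ3=011 | 3Δ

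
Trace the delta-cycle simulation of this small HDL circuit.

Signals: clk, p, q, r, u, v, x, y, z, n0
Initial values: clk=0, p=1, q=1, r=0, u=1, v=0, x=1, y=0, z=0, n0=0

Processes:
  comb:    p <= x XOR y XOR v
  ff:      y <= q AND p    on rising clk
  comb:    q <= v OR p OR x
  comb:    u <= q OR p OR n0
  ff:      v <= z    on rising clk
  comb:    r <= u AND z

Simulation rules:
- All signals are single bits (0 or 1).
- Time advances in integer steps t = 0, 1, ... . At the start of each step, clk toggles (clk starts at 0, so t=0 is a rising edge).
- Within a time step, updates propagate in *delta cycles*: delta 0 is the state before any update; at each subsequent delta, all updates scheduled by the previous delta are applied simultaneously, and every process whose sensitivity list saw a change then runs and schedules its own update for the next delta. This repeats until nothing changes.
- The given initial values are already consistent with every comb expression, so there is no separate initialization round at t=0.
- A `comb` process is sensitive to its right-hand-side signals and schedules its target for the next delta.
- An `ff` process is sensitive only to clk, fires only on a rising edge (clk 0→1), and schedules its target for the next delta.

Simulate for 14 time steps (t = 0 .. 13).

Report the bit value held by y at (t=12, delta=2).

t=0 Δ0: u=1 v=0 y=0 p=1 x=1 n0=0 clk=0 q=1 r=0 z=0
  Δ1: clk:0→1
  Δ2: y:0→1
  Δ3: p:1→0
  (3Δ to stable)
t=1 Δ0: u=1 v=0 y=1 p=0 x=1 n0=0 clk=1 q=1 r=0 z=0
  Δ1: clk:1→0
  (1Δ to stable)
t=2 Δ0: u=1 v=0 y=1 p=0 x=1 n0=0 clk=0 q=1 r=0 z=0
  Δ1: clk:0→1
  Δ2: y:1→0
  Δ3: p:0→1
  (3Δ to stable)
t=3 Δ0: u=1 v=0 y=0 p=1 x=1 n0=0 clk=1 q=1 r=0 z=0
  Δ1: clk:1→0
  (1Δ to stable)
t=4 Δ0: u=1 v=0 y=0 p=1 x=1 n0=0 clk=0 q=1 r=0 z=0
  Δ1: clk:0→1
  Δ2: y:0→1
  Δ3: p:1→0
  (3Δ to stable)
t=5 Δ0: u=1 v=0 y=1 p=0 x=1 n0=0 clk=1 q=1 r=0 z=0
  Δ1: clk:1→0
  (1Δ to stable)
t=6 Δ0: u=1 v=0 y=1 p=0 x=1 n0=0 clk=0 q=1 r=0 z=0
  Δ1: clk:0→1
  Δ2: y:1→0
  Δ3: p:0→1
  (3Δ to stable)
t=7 Δ0: u=1 v=0 y=0 p=1 x=1 n0=0 clk=1 q=1 r=0 z=0
  Δ1: clk:1→0
  (1Δ to stable)
t=8 Δ0: u=1 v=0 y=0 p=1 x=1 n0=0 clk=0 q=1 r=0 z=0
  Δ1: clk:0→1
  Δ2: y:0→1
  Δ3: p:1→0
  (3Δ to stable)
t=9 Δ0: u=1 v=0 y=1 p=0 x=1 n0=0 clk=1 q=1 r=0 z=0
  Δ1: clk:1→0
  (1Δ to stable)
t=10 Δ0: u=1 v=0 y=1 p=0 x=1 n0=0 clk=0 q=1 r=0 z=0
  Δ1: clk:0→1
  Δ2: y:1→0
  Δ3: p:0→1
  (3Δ to stable)
t=11 Δ0: u=1 v=0 y=0 p=1 x=1 n0=0 clk=1 q=1 r=0 z=0
  Δ1: clk:1→0
  (1Δ to stable)
t=12 Δ0: u=1 v=0 y=0 p=1 x=1 n0=0 clk=0 q=1 r=0 z=0
  Δ1: clk:0→1
  Δ2: y:0→1
  Δ3: p:1→0
  (3Δ to stable)
t=13 Δ0: u=1 v=0 y=1 p=0 x=1 n0=0 clk=1 q=1 r=0 z=0
  Δ1: clk:1→0
  (1Δ to stable)

1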